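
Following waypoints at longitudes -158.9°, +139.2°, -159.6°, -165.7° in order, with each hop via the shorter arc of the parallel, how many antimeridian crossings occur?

2

Leg 1: -158.9° → +139.2°, shortest Δλ = -61.9° (west) — crosses 180°.
Leg 2: +139.2° → -159.6°, shortest Δλ = 61.2° (east) — crosses 180°.
Leg 3: -159.6° → -165.7°, shortest Δλ = -6.1° (west) — does not cross 180°.
Total crossings: 2.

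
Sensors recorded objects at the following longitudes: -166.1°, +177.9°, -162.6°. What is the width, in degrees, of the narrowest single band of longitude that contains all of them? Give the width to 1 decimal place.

19.5°

Sort the longitudes: -166.1°, -162.6°, +177.9°.
Eastward gaps between consecutive values (wrapping around): 3.5°, 340.5°, 16.0°.
Largest gap = 340.5° ⇒ minimal covering band is its complement: 360° − 340.5° = 19.5°.
Band runs from +177.9° eastward to -162.6°, crossing the antimeridian.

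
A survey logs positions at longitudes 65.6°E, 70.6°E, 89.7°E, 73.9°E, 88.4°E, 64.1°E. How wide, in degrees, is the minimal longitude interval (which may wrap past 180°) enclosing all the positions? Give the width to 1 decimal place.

25.6°

Sort the longitudes: +64.1°, +65.6°, +70.6°, +73.9°, +88.4°, +89.7°.
Eastward gaps between consecutive values (wrapping around): 1.5°, 5.0°, 3.3°, 14.5°, 1.3°, 334.4°.
Largest gap = 334.4° ⇒ minimal covering band is its complement: 360° − 334.4° = 25.6°.
Band runs from +64.1° eastward to +89.7°.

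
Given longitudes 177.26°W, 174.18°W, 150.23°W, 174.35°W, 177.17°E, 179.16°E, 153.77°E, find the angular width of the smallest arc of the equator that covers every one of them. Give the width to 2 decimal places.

56.00°

Sort the longitudes: -177.26°, -174.35°, -174.18°, -150.23°, +153.77°, +177.17°, +179.16°.
Eastward gaps between consecutive values (wrapping around): 2.91°, 0.17°, 23.95°, 304.00°, 23.40°, 1.99°, 3.58°.
Largest gap = 304.00° ⇒ minimal covering band is its complement: 360° − 304.00° = 56.00°.
Band runs from +153.77° eastward to -150.23°, crossing the antimeridian.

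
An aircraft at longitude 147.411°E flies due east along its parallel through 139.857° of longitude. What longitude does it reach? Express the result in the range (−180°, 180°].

Start at +147.411°; shift +139.857° → +287.268°.
+287.268° lies outside (−180°, 180°]; subtract 360° → -72.732°.

72.732°W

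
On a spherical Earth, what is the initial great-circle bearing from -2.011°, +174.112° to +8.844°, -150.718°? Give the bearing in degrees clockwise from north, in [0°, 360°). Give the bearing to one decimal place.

Δλ = -150.718 − 174.112 = -324.830°; wrapped into (−180°, 180°]: 35.170°.
θ = atan2( sin Δλ · cos φ₂ , cos φ₁ · sin φ₂ − sin φ₁ · cos φ₂ · cos Δλ )
  = atan2(0.56916, 0.18199) = 72.268° → normalised to [0°, 360°): 72.268°.

72.3°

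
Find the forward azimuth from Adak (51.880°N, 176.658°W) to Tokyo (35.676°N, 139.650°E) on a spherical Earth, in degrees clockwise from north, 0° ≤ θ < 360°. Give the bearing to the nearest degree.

260°

Δλ = 139.650 − -176.658 = 316.308°; wrapped into (−180°, 180°]: -43.692°.
θ = atan2( sin Δλ · cos φ₂ , cos φ₁ · sin φ₂ − sin φ₁ · cos φ₂ · cos Δλ )
  = atan2(-0.56114, -0.10208) = -100.310° → normalised to [0°, 360°): 259.690°.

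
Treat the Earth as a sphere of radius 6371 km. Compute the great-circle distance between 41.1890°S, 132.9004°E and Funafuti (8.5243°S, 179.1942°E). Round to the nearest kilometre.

5813 km

Δλ = 179.1942 − 132.9004 = 46.2938°.
Δφ = -8.5243 − -41.1890 = 32.6647°.
a = sin²(Δφ/2) + cos φ₁ · cos φ₂ · sin²(Δλ/2) = 0.194076.
c = 2·atan2(√a, √(1−a)) = 0.91240 rad → d = 6371·c ≈ 5812.91 km.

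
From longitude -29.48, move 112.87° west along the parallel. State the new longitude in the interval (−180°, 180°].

-142.35°

Start at -29.48°; shift −112.87° → -142.35°.
-142.35° already lies in (−180°, 180°].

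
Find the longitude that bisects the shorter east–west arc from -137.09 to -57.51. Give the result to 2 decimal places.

Signed shortest Δλ from -137.09° to -57.51° is +79.58°.
Midpoint longitude = -137.09° + (+79.58°)/2 = -137.09° + 39.79° = -97.30°.

-97.30°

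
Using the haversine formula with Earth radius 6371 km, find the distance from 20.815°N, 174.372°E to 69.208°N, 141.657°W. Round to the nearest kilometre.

6136 km

Δλ = -141.657 − 174.372 = -316.029°; wrapped into (−180°, 180°]: 43.971°.
Δφ = 69.208 − 20.815 = 48.393°.
a = sin²(Δφ/2) + cos φ₁ · cos φ₂ · sin²(Δλ/2) = 0.214496.
c = 2·atan2(√a, √(1−a)) = 0.96306 rad → d = 6371·c ≈ 6135.67 km.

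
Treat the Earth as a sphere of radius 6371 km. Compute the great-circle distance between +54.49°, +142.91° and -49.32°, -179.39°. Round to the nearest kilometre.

12068 km

Δλ = -179.39 − 142.91 = -322.30°; wrapped into (−180°, 180°]: 37.70°.
Δφ = -49.32 − 54.49 = -103.81°.
a = sin²(Δφ/2) + cos φ₁ · cos φ₂ · sin²(Δλ/2) = 0.658874.
c = 2·atan2(√a, √(1−a)) = 1.89415 rad → d = 6371·c ≈ 12067.63 km.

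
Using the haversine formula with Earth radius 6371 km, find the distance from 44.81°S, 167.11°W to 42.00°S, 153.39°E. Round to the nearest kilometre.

3175 km

Δλ = 153.39 − -167.11 = 320.50°; wrapped into (−180°, 180°]: -39.50°.
Δφ = -42.00 − -44.81 = 2.81°.
a = sin²(Δφ/2) + cos φ₁ · cos φ₂ · sin²(Δλ/2) = 0.060804.
c = 2·atan2(√a, √(1−a)) = 0.49831 rad → d = 6371·c ≈ 3174.71 km.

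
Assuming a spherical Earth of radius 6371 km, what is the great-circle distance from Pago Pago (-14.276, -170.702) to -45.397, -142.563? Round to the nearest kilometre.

Δλ = -142.563 − -170.702 = 28.139°.
Δφ = -45.397 − -14.276 = -31.121°.
a = sin²(Δφ/2) + cos φ₁ · cos φ₂ · sin²(Δλ/2) = 0.112177.
c = 2·atan2(√a, √(1−a)) = 0.68306 rad → d = 6371·c ≈ 4351.76 km.

4352 km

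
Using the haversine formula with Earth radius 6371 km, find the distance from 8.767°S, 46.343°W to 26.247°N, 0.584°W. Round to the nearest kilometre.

6289 km

Δλ = -0.584 − -46.343 = 45.759°.
Δφ = 26.247 − -8.767 = 35.014°.
a = sin²(Δφ/2) + cos φ₁ · cos φ₂ · sin²(Δλ/2) = 0.224486.
c = 2·atan2(√a, √(1−a)) = 0.98720 rad → d = 6371·c ≈ 6289.45 km.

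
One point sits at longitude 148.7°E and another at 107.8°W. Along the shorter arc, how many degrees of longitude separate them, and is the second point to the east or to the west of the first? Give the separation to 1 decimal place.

Raw difference: -107.8 − 148.7 = -256.5°.
Normalise into (−180°, 180°]: -256.5° + 360° = 103.5°.
Positive ⇒ the second point lies to the east; separation 103.5°.

103.5° east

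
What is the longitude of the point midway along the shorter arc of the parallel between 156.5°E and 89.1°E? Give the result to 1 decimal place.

Signed shortest Δλ from +156.5° to +89.1° is -67.4°.
Midpoint longitude = +156.5° + (-67.4°)/2 = +156.5° − 33.7° = +122.8°.

122.8°E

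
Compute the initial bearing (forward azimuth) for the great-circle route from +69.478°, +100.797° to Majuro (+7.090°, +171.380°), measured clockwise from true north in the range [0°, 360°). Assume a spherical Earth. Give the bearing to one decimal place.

105.8°

Δλ = 171.380 − 100.797 = 70.583°.
θ = atan2( sin Δλ · cos φ₂ , cos φ₁ · sin φ₂ − sin φ₁ · cos φ₂ · cos Δλ )
  = atan2(0.93591, -0.26569) = 105.849° → normalised to [0°, 360°): 105.849°.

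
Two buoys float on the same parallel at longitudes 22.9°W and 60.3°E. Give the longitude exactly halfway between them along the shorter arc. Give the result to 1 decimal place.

18.7°E

Signed shortest Δλ from -22.9° to +60.3° is +83.2°.
Midpoint longitude = -22.9° + (+83.2°)/2 = -22.9° + 41.6° = +18.7°.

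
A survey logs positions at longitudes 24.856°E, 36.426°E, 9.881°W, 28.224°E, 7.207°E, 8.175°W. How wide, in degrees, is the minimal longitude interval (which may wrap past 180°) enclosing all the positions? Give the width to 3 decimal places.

46.307°

Sort the longitudes: -9.881°, -8.175°, +7.207°, +24.856°, +28.224°, +36.426°.
Eastward gaps between consecutive values (wrapping around): 1.706°, 15.382°, 17.649°, 3.368°, 8.202°, 313.693°.
Largest gap = 313.693° ⇒ minimal covering band is its complement: 360° − 313.693° = 46.307°.
Band runs from -9.881° eastward to +36.426°.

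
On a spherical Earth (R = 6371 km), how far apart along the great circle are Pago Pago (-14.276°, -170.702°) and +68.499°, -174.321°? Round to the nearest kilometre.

9209 km

Δλ = -174.321 − -170.702 = -3.619°.
Δφ = 68.499 − -14.276 = 82.775°.
a = sin²(Δφ/2) + cos φ₁ · cos φ₂ · sin²(Δλ/2) = 0.437471.
c = 2·atan2(√a, √(1−a)) = 1.44541 rad → d = 6371·c ≈ 9208.71 km.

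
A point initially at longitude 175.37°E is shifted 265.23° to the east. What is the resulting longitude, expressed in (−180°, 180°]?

80.60°E

Start at +175.37°; shift +265.23° → +440.60°.
+440.60° lies outside (−180°, 180°]; subtract 360° → +80.60°.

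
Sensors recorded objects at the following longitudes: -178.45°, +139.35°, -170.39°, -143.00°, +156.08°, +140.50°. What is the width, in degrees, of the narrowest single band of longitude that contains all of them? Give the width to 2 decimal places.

77.65°

Sort the longitudes: -178.45°, -170.39°, -143.00°, +139.35°, +140.50°, +156.08°.
Eastward gaps between consecutive values (wrapping around): 8.06°, 27.39°, 282.35°, 1.15°, 15.58°, 25.47°.
Largest gap = 282.35° ⇒ minimal covering band is its complement: 360° − 282.35° = 77.65°.
Band runs from +139.35° eastward to -143.00°, crossing the antimeridian.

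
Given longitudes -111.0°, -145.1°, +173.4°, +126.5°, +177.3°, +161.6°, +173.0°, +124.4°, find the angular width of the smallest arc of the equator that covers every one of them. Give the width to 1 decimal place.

Sort the longitudes: -145.1°, -111.0°, +124.4°, +126.5°, +161.6°, +173.0°, +173.4°, +177.3°.
Eastward gaps between consecutive values (wrapping around): 34.1°, 235.4°, 2.1°, 35.1°, 11.4°, 0.4°, 3.9°, 37.6°.
Largest gap = 235.4° ⇒ minimal covering band is its complement: 360° − 235.4° = 124.6°.
Band runs from +124.4° eastward to -111.0°, crossing the antimeridian.

124.6°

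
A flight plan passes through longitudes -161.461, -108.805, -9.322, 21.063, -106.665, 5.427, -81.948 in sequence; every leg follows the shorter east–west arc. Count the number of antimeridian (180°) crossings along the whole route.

0

Leg 1: -161.461° → -108.805°, shortest Δλ = 52.656° (east) — does not cross 180°.
Leg 2: -108.805° → -9.322°, shortest Δλ = 99.483° (east) — does not cross 180°.
Leg 3: -9.322° → +21.063°, shortest Δλ = 30.385° (east) — does not cross 180°.
Leg 4: +21.063° → -106.665°, shortest Δλ = -127.728° (west) — does not cross 180°.
Leg 5: -106.665° → +5.427°, shortest Δλ = 112.092° (east) — does not cross 180°.
Leg 6: +5.427° → -81.948°, shortest Δλ = -87.375° (west) — does not cross 180°.
Total crossings: 0.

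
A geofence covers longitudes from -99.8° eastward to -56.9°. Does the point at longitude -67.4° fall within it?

Yes

Band width going east from -99.8° to -56.9°: ((-56.9 − -99.8) mod 360) = 42.9°.
Offset of -67.4° east of the west edge: ((-67.4 − -99.8) mod 360) = 32.4°.
32.4° ≤ 42.9° ⇒ inside.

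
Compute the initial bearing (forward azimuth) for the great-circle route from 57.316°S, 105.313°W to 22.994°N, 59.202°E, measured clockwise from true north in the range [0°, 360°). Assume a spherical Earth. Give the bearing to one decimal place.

Δλ = 59.202 − -105.313 = 164.515°.
θ = atan2( sin Δλ · cos φ₂ , cos φ₁ · sin φ₂ − sin φ₁ · cos φ₂ · cos Δλ )
  = atan2(0.24577, -0.53572) = 155.356° → normalised to [0°, 360°): 155.356°.

155.4°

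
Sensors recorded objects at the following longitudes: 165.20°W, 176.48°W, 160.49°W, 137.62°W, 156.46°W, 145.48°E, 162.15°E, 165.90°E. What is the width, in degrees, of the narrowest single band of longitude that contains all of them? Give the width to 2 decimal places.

Sort the longitudes: -176.48°, -165.20°, -160.49°, -156.46°, -137.62°, +145.48°, +162.15°, +165.90°.
Eastward gaps between consecutive values (wrapping around): 11.28°, 4.71°, 4.03°, 18.84°, 283.10°, 16.67°, 3.75°, 17.62°.
Largest gap = 283.10° ⇒ minimal covering band is its complement: 360° − 283.10° = 76.90°.
Band runs from +145.48° eastward to -137.62°, crossing the antimeridian.

76.90°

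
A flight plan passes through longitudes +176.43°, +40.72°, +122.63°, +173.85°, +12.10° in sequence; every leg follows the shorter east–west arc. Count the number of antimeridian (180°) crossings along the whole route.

0

Leg 1: +176.43° → +40.72°, shortest Δλ = -135.71° (west) — does not cross 180°.
Leg 2: +40.72° → +122.63°, shortest Δλ = 81.91° (east) — does not cross 180°.
Leg 3: +122.63° → +173.85°, shortest Δλ = 51.22° (east) — does not cross 180°.
Leg 4: +173.85° → +12.10°, shortest Δλ = -161.75° (west) — does not cross 180°.
Total crossings: 0.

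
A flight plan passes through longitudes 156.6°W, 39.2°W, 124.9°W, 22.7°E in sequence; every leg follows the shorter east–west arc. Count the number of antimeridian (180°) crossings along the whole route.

0

Leg 1: -156.6° → -39.2°, shortest Δλ = 117.4° (east) — does not cross 180°.
Leg 2: -39.2° → -124.9°, shortest Δλ = -85.7° (west) — does not cross 180°.
Leg 3: -124.9° → +22.7°, shortest Δλ = 147.6° (east) — does not cross 180°.
Total crossings: 0.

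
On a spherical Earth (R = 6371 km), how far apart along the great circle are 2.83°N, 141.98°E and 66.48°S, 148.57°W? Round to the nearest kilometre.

9404 km

Δλ = -148.57 − 141.98 = -290.55°; wrapped into (−180°, 180°]: 69.45°.
Δφ = -66.48 − 2.83 = -69.31°.
a = sin²(Δφ/2) + cos φ₁ · cos φ₂ · sin²(Δλ/2) = 0.452679.
c = 2·atan2(√a, √(1−a)) = 1.47601 rad → d = 6371·c ≈ 9403.68 km.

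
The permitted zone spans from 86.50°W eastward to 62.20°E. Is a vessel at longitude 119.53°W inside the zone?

No

Band width going east from -86.50° to +62.20°: ((62.20 − -86.50) mod 360) = 148.70°.
Offset of -119.53° east of the west edge: ((-119.53 − -86.50) mod 360) = 326.97°.
326.97° > 148.70° ⇒ outside.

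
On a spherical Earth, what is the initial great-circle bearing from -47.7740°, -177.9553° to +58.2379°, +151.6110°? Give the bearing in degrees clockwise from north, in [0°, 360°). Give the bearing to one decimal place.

343.6°

Δλ = 151.6110 − -177.9553 = 329.5663°; wrapped into (−180°, 180°]: -30.4337°.
θ = atan2( sin Δλ · cos φ₂ , cos φ₁ · sin φ₂ − sin φ₁ · cos φ₂ · cos Δλ )
  = atan2(-0.26664, 0.90750) = -16.374° → normalised to [0°, 360°): 343.626°.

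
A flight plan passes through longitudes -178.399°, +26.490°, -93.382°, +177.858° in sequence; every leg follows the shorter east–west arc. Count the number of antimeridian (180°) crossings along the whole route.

Leg 1: -178.399° → +26.490°, shortest Δλ = -155.111° (west) — crosses 180°.
Leg 2: +26.490° → -93.382°, shortest Δλ = -119.872° (west) — does not cross 180°.
Leg 3: -93.382° → +177.858°, shortest Δλ = -88.76° (west) — crosses 180°.
Total crossings: 2.

2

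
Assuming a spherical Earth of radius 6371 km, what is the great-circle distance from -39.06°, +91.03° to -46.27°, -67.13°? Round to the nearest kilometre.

Δλ = -67.13 − 91.03 = -158.16°.
Δφ = -46.27 − -39.06 = -7.21°.
a = sin²(Δφ/2) + cos φ₁ · cos φ₂ · sin²(Δλ/2) = 0.521446.
c = 2·atan2(√a, √(1−a)) = 1.61370 rad → d = 6371·c ≈ 10280.89 km.

10281 km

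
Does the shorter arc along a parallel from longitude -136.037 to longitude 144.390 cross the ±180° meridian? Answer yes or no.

Naïve |144.390 − -136.037| = 280.427° > 180°, so the shorter arc goes the other way round — across 180°.
Signed shortest Δλ = ((144.390 − -136.037 + 180) mod 360) − 180 = -79.573°.
Going west by 79.573° from -136.037° passes through 180° before reaching +144.390°.

Yes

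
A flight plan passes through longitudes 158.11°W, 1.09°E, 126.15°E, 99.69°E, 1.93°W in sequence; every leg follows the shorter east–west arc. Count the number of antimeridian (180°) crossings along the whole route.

Leg 1: -158.11° → +1.09°, shortest Δλ = 159.2° (east) — does not cross 180°.
Leg 2: +1.09° → +126.15°, shortest Δλ = 125.06° (east) — does not cross 180°.
Leg 3: +126.15° → +99.69°, shortest Δλ = -26.46° (west) — does not cross 180°.
Leg 4: +99.69° → -1.93°, shortest Δλ = -101.62° (west) — does not cross 180°.
Total crossings: 0.

0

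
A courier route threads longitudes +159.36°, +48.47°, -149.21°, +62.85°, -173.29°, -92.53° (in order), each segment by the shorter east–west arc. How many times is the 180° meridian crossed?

Leg 1: +159.36° → +48.47°, shortest Δλ = -110.89° (west) — does not cross 180°.
Leg 2: +48.47° → -149.21°, shortest Δλ = 162.32° (east) — crosses 180°.
Leg 3: -149.21° → +62.85°, shortest Δλ = -147.94° (west) — crosses 180°.
Leg 4: +62.85° → -173.29°, shortest Δλ = 123.86° (east) — crosses 180°.
Leg 5: -173.29° → -92.53°, shortest Δλ = 80.76° (east) — does not cross 180°.
Total crossings: 3.

3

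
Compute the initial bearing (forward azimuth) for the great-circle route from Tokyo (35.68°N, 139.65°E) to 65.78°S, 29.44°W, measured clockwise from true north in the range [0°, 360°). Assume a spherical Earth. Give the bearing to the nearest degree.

Δλ = -29.44 − 139.65 = -169.09°.
θ = atan2( sin Δλ · cos φ₂ , cos φ₁ · sin φ₂ − sin φ₁ · cos φ₂ · cos Δλ )
  = atan2(-0.07765, -0.50584) = -171.273° → normalised to [0°, 360°): 188.727°.

189°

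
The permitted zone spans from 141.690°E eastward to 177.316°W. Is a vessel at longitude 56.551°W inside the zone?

No

Band width going east from +141.690° to -177.316°: ((-177.316 − 141.690) mod 360) = 40.994°.
Offset of -56.551° east of the west edge: ((-56.551 − 141.690) mod 360) = 161.759°.
161.759° > 40.994° ⇒ outside.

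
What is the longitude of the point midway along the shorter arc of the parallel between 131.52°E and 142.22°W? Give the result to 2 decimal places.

174.65°E

Signed shortest Δλ from +131.52° to -142.22° is +86.26°.
Midpoint longitude = +131.52° + (+86.26°)/2 = +131.52° + 43.13° = +174.65°.
(The naïve average (+131.52 + -142.22)/2 = -5.35° is on the wrong side of the globe.)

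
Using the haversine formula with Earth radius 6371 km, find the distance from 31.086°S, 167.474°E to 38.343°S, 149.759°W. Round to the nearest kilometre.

3955 km

Δλ = -149.759 − 167.474 = -317.233°; wrapped into (−180°, 180°]: 42.767°.
Δφ = -38.343 − -31.086 = -7.257°.
a = sin²(Δφ/2) + cos φ₁ · cos φ₂ · sin²(Δλ/2) = 0.093298.
c = 2·atan2(√a, √(1−a)) = 0.62082 rad → d = 6371·c ≈ 3955.22 km.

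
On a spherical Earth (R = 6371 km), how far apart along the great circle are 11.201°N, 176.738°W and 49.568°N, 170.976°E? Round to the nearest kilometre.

4414 km

Δλ = 170.976 − -176.738 = 347.714°; wrapped into (−180°, 180°]: -12.286°.
Δφ = 49.568 − 11.201 = 38.367°.
a = sin²(Δφ/2) + cos φ₁ · cos φ₂ · sin²(Δλ/2) = 0.115260.
c = 2·atan2(√a, √(1−a)) = 0.69277 rad → d = 6371·c ≈ 4413.63 km.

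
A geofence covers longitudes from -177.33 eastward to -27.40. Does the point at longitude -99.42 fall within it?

Band width going east from -177.33° to -27.40°: ((-27.40 − -177.33) mod 360) = 149.93°.
Offset of -99.42° east of the west edge: ((-99.42 − -177.33) mod 360) = 77.91°.
77.91° ≤ 149.93° ⇒ inside.

Yes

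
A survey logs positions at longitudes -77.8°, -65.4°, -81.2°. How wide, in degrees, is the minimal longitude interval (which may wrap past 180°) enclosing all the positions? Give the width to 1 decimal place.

Sort the longitudes: -81.2°, -77.8°, -65.4°.
Eastward gaps between consecutive values (wrapping around): 3.4°, 12.4°, 344.2°.
Largest gap = 344.2° ⇒ minimal covering band is its complement: 360° − 344.2° = 15.8°.
Band runs from -81.2° eastward to -65.4°.

15.8°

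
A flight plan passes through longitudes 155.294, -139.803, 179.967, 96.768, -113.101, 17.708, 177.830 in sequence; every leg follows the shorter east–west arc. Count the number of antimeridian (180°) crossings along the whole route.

Leg 1: +155.294° → -139.803°, shortest Δλ = 64.903° (east) — crosses 180°.
Leg 2: -139.803° → +179.967°, shortest Δλ = -40.23° (west) — crosses 180°.
Leg 3: +179.967° → +96.768°, shortest Δλ = -83.199° (west) — does not cross 180°.
Leg 4: +96.768° → -113.101°, shortest Δλ = 150.131° (east) — crosses 180°.
Leg 5: -113.101° → +17.708°, shortest Δλ = 130.809° (east) — does not cross 180°.
Leg 6: +17.708° → +177.830°, shortest Δλ = 160.122° (east) — does not cross 180°.
Total crossings: 3.

3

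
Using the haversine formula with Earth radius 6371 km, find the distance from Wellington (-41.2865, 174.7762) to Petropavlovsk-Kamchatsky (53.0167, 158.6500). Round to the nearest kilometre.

Δλ = 158.6500 − 174.7762 = -16.1262°.
Δφ = 53.0167 − -41.2865 = 94.3032°.
a = sin²(Δφ/2) + cos φ₁ · cos φ₂ · sin²(Δλ/2) = 0.546411.
c = 2·atan2(√a, √(1−a)) = 1.66375 rad → d = 6371·c ≈ 10599.76 km.

10600 km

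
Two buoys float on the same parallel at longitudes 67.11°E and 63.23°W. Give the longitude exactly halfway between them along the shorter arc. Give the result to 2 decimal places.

Signed shortest Δλ from +67.11° to -63.23° is -130.34°.
Midpoint longitude = +67.11° + (-130.34°)/2 = +67.11° − 65.17° = +1.94°.

1.94°E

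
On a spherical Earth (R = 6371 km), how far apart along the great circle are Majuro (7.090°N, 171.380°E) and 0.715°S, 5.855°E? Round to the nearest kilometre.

18261 km

Δλ = 5.855 − 171.380 = -165.525°.
Δφ = -0.715 − 7.090 = -7.805°.
a = sin²(Δφ/2) + cos φ₁ · cos φ₂ · sin²(Δλ/2) = 0.981159.
c = 2·atan2(√a, √(1−a)) = 2.86620 rad → d = 6371·c ≈ 18260.56 km.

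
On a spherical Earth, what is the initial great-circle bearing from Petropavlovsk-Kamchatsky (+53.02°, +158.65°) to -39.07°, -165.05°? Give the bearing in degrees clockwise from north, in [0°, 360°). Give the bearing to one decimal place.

Δλ = -165.05 − 158.65 = -323.70°; wrapped into (−180°, 180°]: 36.30°.
θ = atan2( sin Δλ · cos φ₂ , cos φ₁ · sin φ₂ − sin φ₁ · cos φ₂ · cos Δλ )
  = atan2(0.45963, -0.87897) = 152.394° → normalised to [0°, 360°): 152.394°.

152.4°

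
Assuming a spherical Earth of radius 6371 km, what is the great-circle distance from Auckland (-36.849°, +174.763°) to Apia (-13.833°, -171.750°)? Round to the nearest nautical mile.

Δλ = -171.750 − 174.763 = -346.513°; wrapped into (−180°, 180°]: 13.487°.
Δφ = -13.833 − -36.849 = 23.016°.
a = sin²(Δφ/2) + cos φ₁ · cos φ₂ · sin²(Δλ/2) = 0.050516.
c = 2·atan2(√a, √(1−a)) = 0.45339 rad → d = 6371·c ≈ 2888.54 km ≈ 1559.69 nmi.

1560 nmi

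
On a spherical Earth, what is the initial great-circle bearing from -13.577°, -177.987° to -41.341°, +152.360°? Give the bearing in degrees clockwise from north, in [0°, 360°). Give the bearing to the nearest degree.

Δλ = 152.360 − -177.987 = 330.347°; wrapped into (−180°, 180°]: -29.653°.
θ = atan2( sin Δλ · cos φ₂ , cos φ₁ · sin φ₂ − sin φ₁ · cos φ₂ · cos Δλ )
  = atan2(-0.37145, -0.48891) = -142.774° → normalised to [0°, 360°): 217.226°.

217°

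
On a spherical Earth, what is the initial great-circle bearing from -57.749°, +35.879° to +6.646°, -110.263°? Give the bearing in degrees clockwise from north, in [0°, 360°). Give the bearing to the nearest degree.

Δλ = -110.263 − 35.879 = -146.142°.
θ = atan2( sin Δλ · cos φ₂ , cos φ₁ · sin φ₂ − sin φ₁ · cos φ₂ · cos Δλ )
  = atan2(-0.55339, -0.63582) = -138.965° → normalised to [0°, 360°): 221.035°.

221°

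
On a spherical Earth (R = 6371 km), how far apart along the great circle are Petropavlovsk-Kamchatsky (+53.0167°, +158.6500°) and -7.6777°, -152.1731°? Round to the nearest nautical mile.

Δλ = -152.1731 − 158.6500 = -310.8231°; wrapped into (−180°, 180°]: 49.1769°.
Δφ = -7.6777 − 53.0167 = -60.6944°.
a = sin²(Δφ/2) + cos φ₁ · cos φ₂ · sin²(Δλ/2) = 0.358489.
c = 2·atan2(√a, √(1−a)) = 1.28385 rad → d = 6371·c ≈ 8179.42 km ≈ 4416.53 nmi.

4417 nmi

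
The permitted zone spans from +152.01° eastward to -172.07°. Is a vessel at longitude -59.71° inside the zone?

Band width going east from +152.01° to -172.07°: ((-172.07 − 152.01) mod 360) = 35.92°.
Offset of -59.71° east of the west edge: ((-59.71 − 152.01) mod 360) = 148.28°.
148.28° > 35.92° ⇒ outside.

No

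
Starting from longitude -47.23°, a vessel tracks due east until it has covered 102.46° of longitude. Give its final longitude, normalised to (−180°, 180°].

+55.23°

Start at -47.23°; shift +102.46° → +55.23°.
+55.23° already lies in (−180°, 180°].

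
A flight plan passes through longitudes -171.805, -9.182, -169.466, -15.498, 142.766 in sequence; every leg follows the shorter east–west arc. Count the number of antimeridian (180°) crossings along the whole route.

Leg 1: -171.805° → -9.182°, shortest Δλ = 162.623° (east) — does not cross 180°.
Leg 2: -9.182° → -169.466°, shortest Δλ = -160.284° (west) — does not cross 180°.
Leg 3: -169.466° → -15.498°, shortest Δλ = 153.968° (east) — does not cross 180°.
Leg 4: -15.498° → +142.766°, shortest Δλ = 158.264° (east) — does not cross 180°.
Total crossings: 0.

0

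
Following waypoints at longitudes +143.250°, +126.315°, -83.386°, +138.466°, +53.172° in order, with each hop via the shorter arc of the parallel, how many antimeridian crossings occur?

2

Leg 1: +143.250° → +126.315°, shortest Δλ = -16.935° (west) — does not cross 180°.
Leg 2: +126.315° → -83.386°, shortest Δλ = 150.299° (east) — crosses 180°.
Leg 3: -83.386° → +138.466°, shortest Δλ = -138.148° (west) — crosses 180°.
Leg 4: +138.466° → +53.172°, shortest Δλ = -85.294° (west) — does not cross 180°.
Total crossings: 2.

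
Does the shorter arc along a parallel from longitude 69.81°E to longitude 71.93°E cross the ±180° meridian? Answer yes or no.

No

Signed shortest Δλ = ((71.93 − 69.81 + 180) mod 360) − 180 = 2.12°.
Going east by 2.12° from +69.81° reaches +71.93° without touching 180°.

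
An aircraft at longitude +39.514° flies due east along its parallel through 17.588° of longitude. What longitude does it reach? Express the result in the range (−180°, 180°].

+57.102°

Start at +39.514°; shift +17.588° → +57.102°.
+57.102° already lies in (−180°, 180°].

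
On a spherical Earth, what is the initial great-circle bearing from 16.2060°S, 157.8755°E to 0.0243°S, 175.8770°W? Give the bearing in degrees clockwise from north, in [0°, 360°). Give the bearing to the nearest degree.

Δλ = -175.8770 − 157.8755 = -333.7525°; wrapped into (−180°, 180°]: 26.2475°.
θ = atan2( sin Δλ · cos φ₂ , cos φ₁ · sin φ₂ − sin φ₁ · cos φ₂ · cos Δλ )
  = atan2(0.44225, 0.24991) = 60.530° → normalised to [0°, 360°): 60.530°.

61°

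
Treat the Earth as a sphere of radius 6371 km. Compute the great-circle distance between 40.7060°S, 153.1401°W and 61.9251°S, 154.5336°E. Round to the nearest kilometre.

Δλ = 154.5336 − -153.1401 = 307.6737°; wrapped into (−180°, 180°]: -52.3263°.
Δφ = -61.9251 − -40.7060 = -21.2191°.
a = sin²(Δφ/2) + cos φ₁ · cos φ₂ · sin²(Δλ/2) = 0.103260.
c = 2·atan2(√a, √(1−a)) = 0.65429 rad → d = 6371·c ≈ 4168.48 km.

4168 km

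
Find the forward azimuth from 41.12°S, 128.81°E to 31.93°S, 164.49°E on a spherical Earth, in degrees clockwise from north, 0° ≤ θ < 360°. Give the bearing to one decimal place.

Δλ = 164.49 − 128.81 = 35.68°.
θ = atan2( sin Δλ · cos φ₂ , cos φ₁ · sin φ₂ − sin φ₁ · cos φ₂ · cos Δλ )
  = atan2(0.49501, 0.05494) = 83.667° → normalised to [0°, 360°): 83.667°.

83.7°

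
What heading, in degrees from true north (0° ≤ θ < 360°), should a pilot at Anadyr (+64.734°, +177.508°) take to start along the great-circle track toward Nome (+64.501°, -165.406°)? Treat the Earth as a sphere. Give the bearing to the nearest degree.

Δλ = -165.406 − 177.508 = -342.914°; wrapped into (−180°, 180°]: 17.086°.
θ = atan2( sin Δλ · cos φ₂ , cos φ₁ · sin φ₂ − sin φ₁ · cos φ₂ · cos Δλ )
  = atan2(0.12648, 0.01312) = 84.080° → normalised to [0°, 360°): 84.080°.

84°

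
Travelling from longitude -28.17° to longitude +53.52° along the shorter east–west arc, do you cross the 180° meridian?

Signed shortest Δλ = ((53.52 − -28.17 + 180) mod 360) − 180 = 81.69°.
Going east by 81.69° from -28.17° reaches +53.52° without touching 180°.

No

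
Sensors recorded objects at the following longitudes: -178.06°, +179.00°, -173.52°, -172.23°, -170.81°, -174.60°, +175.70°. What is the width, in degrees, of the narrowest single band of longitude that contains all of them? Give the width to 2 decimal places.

Sort the longitudes: -178.06°, -174.60°, -173.52°, -172.23°, -170.81°, +175.70°, +179.00°.
Eastward gaps between consecutive values (wrapping around): 3.46°, 1.08°, 1.29°, 1.42°, 346.51°, 3.30°, 2.94°.
Largest gap = 346.51° ⇒ minimal covering band is its complement: 360° − 346.51° = 13.49°.
Band runs from +175.70° eastward to -170.81°, crossing the antimeridian.

13.49°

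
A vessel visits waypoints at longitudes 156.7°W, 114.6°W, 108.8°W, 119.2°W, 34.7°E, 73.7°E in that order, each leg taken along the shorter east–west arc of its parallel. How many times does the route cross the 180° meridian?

Leg 1: -156.7° → -114.6°, shortest Δλ = 42.1° (east) — does not cross 180°.
Leg 2: -114.6° → -108.8°, shortest Δλ = 5.8° (east) — does not cross 180°.
Leg 3: -108.8° → -119.2°, shortest Δλ = -10.4° (west) — does not cross 180°.
Leg 4: -119.2° → +34.7°, shortest Δλ = 153.9° (east) — does not cross 180°.
Leg 5: +34.7° → +73.7°, shortest Δλ = 39.0° (east) — does not cross 180°.
Total crossings: 0.

0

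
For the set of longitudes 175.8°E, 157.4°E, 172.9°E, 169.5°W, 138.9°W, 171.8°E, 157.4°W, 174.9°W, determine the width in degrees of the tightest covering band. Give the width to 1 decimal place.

Sort the longitudes: -174.9°, -169.5°, -157.4°, -138.9°, +157.4°, +171.8°, +172.9°, +175.8°.
Eastward gaps between consecutive values (wrapping around): 5.4°, 12.1°, 18.5°, 296.3°, 14.4°, 1.1°, 2.9°, 9.3°.
Largest gap = 296.3° ⇒ minimal covering band is its complement: 360° − 296.3° = 63.7°.
Band runs from +157.4° eastward to -138.9°, crossing the antimeridian.

63.7°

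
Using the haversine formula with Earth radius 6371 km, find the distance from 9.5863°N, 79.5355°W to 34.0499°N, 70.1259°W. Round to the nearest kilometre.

Δλ = -70.1259 − -79.5355 = 9.4096°.
Δφ = 34.0499 − 9.5863 = 24.4636°.
a = sin²(Δφ/2) + cos φ₁ · cos φ₂ · sin²(Δλ/2) = 0.050384.
c = 2·atan2(√a, √(1−a)) = 0.45279 rad → d = 6371·c ≈ 2884.70 km.

2885 km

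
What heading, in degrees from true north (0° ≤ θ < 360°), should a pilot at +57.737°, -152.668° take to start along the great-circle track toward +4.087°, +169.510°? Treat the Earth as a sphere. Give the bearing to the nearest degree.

224°

Δλ = 169.510 − -152.668 = 322.178°; wrapped into (−180°, 180°]: -37.822°.
θ = atan2( sin Δλ · cos φ₂ , cos φ₁ · sin φ₂ − sin φ₁ · cos φ₂ · cos Δλ )
  = atan2(-0.61165, -0.62822) = -135.766° → normalised to [0°, 360°): 224.234°.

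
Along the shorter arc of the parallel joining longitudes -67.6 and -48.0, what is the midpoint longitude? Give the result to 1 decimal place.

-57.8°

Signed shortest Δλ from -67.6° to -48.0° is +19.6°.
Midpoint longitude = -67.6° + (+19.6°)/2 = -67.6° + 9.8° = -57.8°.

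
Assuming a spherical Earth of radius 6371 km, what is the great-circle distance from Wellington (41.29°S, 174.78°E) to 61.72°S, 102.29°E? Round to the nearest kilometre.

5172 km

Δλ = 102.29 − 174.78 = -72.49°.
Δφ = -61.72 − -41.29 = -20.43°.
a = sin²(Δφ/2) + cos φ₁ · cos φ₂ · sin²(Δλ/2) = 0.155891.
c = 2·atan2(√a, √(1−a)) = 0.81177 rad → d = 6371·c ≈ 5171.77 km.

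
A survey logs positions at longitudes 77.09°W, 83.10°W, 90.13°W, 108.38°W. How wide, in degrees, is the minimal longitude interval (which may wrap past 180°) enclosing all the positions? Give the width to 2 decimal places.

31.29°

Sort the longitudes: -108.38°, -90.13°, -83.10°, -77.09°.
Eastward gaps between consecutive values (wrapping around): 18.25°, 7.03°, 6.01°, 328.71°.
Largest gap = 328.71° ⇒ minimal covering band is its complement: 360° − 328.71° = 31.29°.
Band runs from -108.38° eastward to -77.09°.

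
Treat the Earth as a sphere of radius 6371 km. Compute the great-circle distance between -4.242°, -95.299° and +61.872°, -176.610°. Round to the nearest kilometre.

9971 km

Δλ = -176.610 − -95.299 = -81.311°.
Δφ = 61.872 − -4.242 = 66.114°.
a = sin²(Δφ/2) + cos φ₁ · cos φ₂ · sin²(Δλ/2) = 0.497103.
c = 2·atan2(√a, √(1−a)) = 1.56500 rad → d = 6371·c ≈ 9970.64 km.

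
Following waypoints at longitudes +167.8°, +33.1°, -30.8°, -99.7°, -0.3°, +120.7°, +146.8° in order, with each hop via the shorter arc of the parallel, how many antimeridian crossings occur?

0

Leg 1: +167.8° → +33.1°, shortest Δλ = -134.7° (west) — does not cross 180°.
Leg 2: +33.1° → -30.8°, shortest Δλ = -63.9° (west) — does not cross 180°.
Leg 3: -30.8° → -99.7°, shortest Δλ = -68.9° (west) — does not cross 180°.
Leg 4: -99.7° → -0.3°, shortest Δλ = 99.4° (east) — does not cross 180°.
Leg 5: -0.3° → +120.7°, shortest Δλ = 121.0° (east) — does not cross 180°.
Leg 6: +120.7° → +146.8°, shortest Δλ = 26.1° (east) — does not cross 180°.
Total crossings: 0.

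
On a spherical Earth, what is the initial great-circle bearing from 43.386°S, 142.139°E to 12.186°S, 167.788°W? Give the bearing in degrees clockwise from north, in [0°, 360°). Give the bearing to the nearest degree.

70°

Δλ = -167.788 − 142.139 = -309.927°; wrapped into (−180°, 180°]: 50.073°.
θ = atan2( sin Δλ · cos φ₂ , cos φ₁ · sin φ₂ − sin φ₁ · cos φ₂ · cos Δλ )
  = atan2(0.74958, 0.27753) = 69.683° → normalised to [0°, 360°): 69.683°.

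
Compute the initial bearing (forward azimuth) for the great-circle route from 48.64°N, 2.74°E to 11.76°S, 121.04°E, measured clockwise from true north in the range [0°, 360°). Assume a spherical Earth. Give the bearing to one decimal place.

76.1°

Δλ = 121.04 − 2.74 = 118.30°.
θ = atan2( sin Δλ · cos φ₂ , cos φ₁ · sin φ₂ − sin φ₁ · cos φ₂ · cos Δλ )
  = atan2(0.86200, 0.21369) = 76.077° → normalised to [0°, 360°): 76.077°.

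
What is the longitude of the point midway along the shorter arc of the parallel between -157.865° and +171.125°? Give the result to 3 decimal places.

-173.370°

Signed shortest Δλ from -157.865° to +171.125° is -31.010°.
Midpoint longitude = -157.865° + (-31.010°)/2 = -157.865° − 15.505° = -173.370°.
(The naïve average (-157.865 + +171.125)/2 = 6.63° is on the wrong side of the globe.)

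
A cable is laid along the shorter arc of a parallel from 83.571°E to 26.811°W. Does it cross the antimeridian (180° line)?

Signed shortest Δλ = ((-26.811 − 83.571 + 180) mod 360) − 180 = -110.382°.
Going west by 110.382° from +83.571° reaches -26.811° without touching 180°.

No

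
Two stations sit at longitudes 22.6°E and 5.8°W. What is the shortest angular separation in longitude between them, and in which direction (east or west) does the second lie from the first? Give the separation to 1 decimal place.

Raw difference: -5.8 − 22.6 = -28.4°.
Normalise into (−180°, 180°]: -28.4° stays -28.4°.
Negative ⇒ the second point lies to the west; separation 28.4°.

28.4° west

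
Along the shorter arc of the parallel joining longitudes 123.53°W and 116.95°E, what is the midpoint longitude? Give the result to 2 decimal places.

Signed shortest Δλ from -123.53° to +116.95° is -119.52°.
Midpoint longitude = -123.53° + (-119.52°)/2 = -123.53° − 59.76° = -183.29°.
Normalise into (−180°, 180°]: +176.71°.
(The naïve average (-123.53 + +116.95)/2 = -3.29° is on the wrong side of the globe.)

176.71°E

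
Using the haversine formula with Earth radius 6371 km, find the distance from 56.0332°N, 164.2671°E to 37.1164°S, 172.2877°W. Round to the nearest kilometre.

Δλ = -172.2877 − 164.2671 = -336.5548°; wrapped into (−180°, 180°]: 23.4452°.
Δφ = -37.1164 − 56.0332 = -93.1496°.
a = sin²(Δφ/2) + cos φ₁ · cos φ₂ · sin²(Δλ/2) = 0.545863.
c = 2·atan2(√a, √(1−a)) = 1.66265 rad → d = 6371·c ≈ 10592.75 km.

10593 km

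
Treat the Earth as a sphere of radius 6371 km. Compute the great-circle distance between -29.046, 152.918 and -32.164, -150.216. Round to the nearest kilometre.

Δλ = -150.216 − 152.918 = -303.134°; wrapped into (−180°, 180°]: 56.866°.
Δφ = -32.164 − -29.046 = -3.118°.
a = sin²(Δφ/2) + cos φ₁ · cos φ₂ · sin²(Δλ/2) = 0.168512.
c = 2·atan2(√a, √(1−a)) = 0.84601 rad → d = 6371·c ≈ 5389.93 km.

5390 km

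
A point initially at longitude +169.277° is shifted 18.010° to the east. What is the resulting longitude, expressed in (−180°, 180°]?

-172.713°

Start at +169.277°; shift +18.010° → +187.287°.
+187.287° lies outside (−180°, 180°]; subtract 360° → -172.713°.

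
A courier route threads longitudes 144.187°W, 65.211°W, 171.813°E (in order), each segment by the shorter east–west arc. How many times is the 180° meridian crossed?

Leg 1: -144.187° → -65.211°, shortest Δλ = 78.976° (east) — does not cross 180°.
Leg 2: -65.211° → +171.813°, shortest Δλ = -122.976° (west) — crosses 180°.
Total crossings: 1.

1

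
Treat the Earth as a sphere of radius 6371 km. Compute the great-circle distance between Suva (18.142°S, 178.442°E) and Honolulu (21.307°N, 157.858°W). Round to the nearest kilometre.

5090 km

Δλ = -157.858 − 178.442 = -336.300°; wrapped into (−180°, 180°]: 23.700°.
Δφ = 21.307 − -18.142 = 39.449°.
a = sin²(Δφ/2) + cos φ₁ · cos φ₂ · sin²(Δλ/2) = 0.151238.
c = 2·atan2(√a, √(1−a)) = 0.79886 rad → d = 6371·c ≈ 5089.54 km.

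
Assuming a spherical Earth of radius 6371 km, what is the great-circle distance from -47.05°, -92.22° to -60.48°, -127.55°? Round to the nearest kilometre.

Δλ = -127.55 − -92.22 = -35.33°.
Δφ = -60.48 − -47.05 = -13.43°.
a = sin²(Δφ/2) + cos φ₁ · cos φ₂ · sin²(Δλ/2) = 0.044587.
c = 2·atan2(√a, √(1−a)) = 0.42552 rad → d = 6371·c ≈ 2710.97 km.

2711 km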